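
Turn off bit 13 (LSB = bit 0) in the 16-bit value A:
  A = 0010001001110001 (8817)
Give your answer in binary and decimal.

Mask = ~(1 << 13) = 1101111111111111
Bit 13 of A is 1, so AND-ing with the mask clears it to 0.
  0010001001110001
& 1101111111111111
------------------
  0000001001110001

Answer: 0000001001110001 (625)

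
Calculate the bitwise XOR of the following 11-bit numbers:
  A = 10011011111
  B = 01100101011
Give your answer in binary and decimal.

Apply ^ to each column (1 where bits differ):
  10011011111
^ 01100101011
-------------
  11111110100

Answer: 11111110100 (2036)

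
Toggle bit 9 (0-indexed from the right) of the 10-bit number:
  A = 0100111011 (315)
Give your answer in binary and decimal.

Mask = 1 << 9 = 1000000000
Bit 9 of A is 0; XOR with the mask flips it to 1.
  0100111011
^ 1000000000
------------
  1100111011

Answer: 1100111011 (827)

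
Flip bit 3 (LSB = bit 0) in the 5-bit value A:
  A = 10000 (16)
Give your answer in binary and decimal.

Mask = 1 << 3 = 01000
Bit 3 of A is 0; XOR with the mask flips it to 1.
  10000
^ 01000
-------
  11000

Answer: 11000 (24)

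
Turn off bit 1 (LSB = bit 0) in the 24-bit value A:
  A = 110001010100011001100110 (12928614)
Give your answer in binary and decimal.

Mask = ~(1 << 1) = 111111111111111111111101
Bit 1 of A is 1, so AND-ing with the mask clears it to 0.
  110001010100011001100110
& 111111111111111111111101
--------------------------
  110001010100011001100100

Answer: 110001010100011001100100 (12928612)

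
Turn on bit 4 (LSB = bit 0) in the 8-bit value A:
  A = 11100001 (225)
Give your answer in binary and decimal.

Mask = 1 << 4 = 00010000
Bit 4 of A is 0, so OR-ing with the mask flips it to 1.
  11100001
| 00010000
----------
  11110001

Answer: 11110001 (241)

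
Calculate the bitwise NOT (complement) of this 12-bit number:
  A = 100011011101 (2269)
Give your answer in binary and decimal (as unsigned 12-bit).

Flip each bit (0->1, 1->0):
  100011011101
  011100100010

Answer: 011100100010 (1826)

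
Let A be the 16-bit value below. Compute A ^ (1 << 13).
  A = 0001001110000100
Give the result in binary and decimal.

Mask = 1 << 13 = 0010000000000000
Bit 13 of A is 0; XOR with the mask flips it to 1.
  0001001110000100
^ 0010000000000000
------------------
  0011001110000100

Answer: 0011001110000100 (13188)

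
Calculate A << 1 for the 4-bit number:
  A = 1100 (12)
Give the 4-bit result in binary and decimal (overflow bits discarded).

Shift left by 1: drop the top 1 bit(s), append 1 zero(s) on the right.
  1100  ->  discard [1], keep [100], append 0
= 1000

Answer: 1000 (8)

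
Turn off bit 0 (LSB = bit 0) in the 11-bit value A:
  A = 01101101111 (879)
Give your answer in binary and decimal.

Mask = ~(1 << 0) = 11111111110
Bit 0 of A is 1, so AND-ing with the mask clears it to 0.
  01101101111
& 11111111110
-------------
  01101101110

Answer: 01101101110 (878)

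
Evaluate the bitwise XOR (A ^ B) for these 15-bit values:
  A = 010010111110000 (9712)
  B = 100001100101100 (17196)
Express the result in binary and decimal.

Apply ^ to each column (1 where bits differ):
  010010111110000
^ 100001100101100
-----------------
  110011011011100

Answer: 110011011011100 (26332)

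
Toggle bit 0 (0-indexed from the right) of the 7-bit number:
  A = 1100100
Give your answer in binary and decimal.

Mask = 1 << 0 = 0000001
Bit 0 of A is 0; XOR with the mask flips it to 1.
  1100100
^ 0000001
---------
  1100101

Answer: 1100101 (101)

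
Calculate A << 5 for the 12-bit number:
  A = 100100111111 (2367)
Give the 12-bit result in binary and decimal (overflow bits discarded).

Shift left by 5: drop the top 5 bit(s), append 5 zero(s) on the right.
  100100111111  ->  discard [10010], keep [0111111], append 00000
= 011111100000

Answer: 011111100000 (2016)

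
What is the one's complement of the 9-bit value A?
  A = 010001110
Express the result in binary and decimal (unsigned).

Flip each bit (0->1, 1->0):
  010001110
  101110001

Answer: 101110001 (369)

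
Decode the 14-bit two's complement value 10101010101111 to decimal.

MSB is 1, so the value is negative. Find the magnitude:
1. Invert bits:  01010101010000
2. Add 1:        01010101010001  = 5457
3. Apply sign:   -5457

Answer: -5457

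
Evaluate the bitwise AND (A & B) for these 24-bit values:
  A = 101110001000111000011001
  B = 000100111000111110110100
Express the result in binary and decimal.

Apply & to each column (1 only where both bits are 1):
  101110001000111000011001
& 000100111000111110110100
--------------------------
  000100001000111000010000

Answer: 000100001000111000010000 (1084944)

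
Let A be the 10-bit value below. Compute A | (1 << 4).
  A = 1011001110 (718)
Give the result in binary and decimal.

Mask = 1 << 4 = 0000010000
Bit 4 of A is 0, so OR-ing with the mask flips it to 1.
  1011001110
| 0000010000
------------
  1011011110

Answer: 1011011110 (734)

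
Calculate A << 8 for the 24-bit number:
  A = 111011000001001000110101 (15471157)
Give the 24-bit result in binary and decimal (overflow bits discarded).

Shift left by 8: drop the top 8 bit(s), append 8 zero(s) on the right.
  111011000001001000110101  ->  discard [11101100], keep [0001001000110101], append 00000000
= 000100100011010100000000

Answer: 000100100011010100000000 (1193216)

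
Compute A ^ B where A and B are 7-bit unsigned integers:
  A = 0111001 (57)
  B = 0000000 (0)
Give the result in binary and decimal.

Apply ^ to each column (1 where bits differ):
  0111001
^ 0000000
---------
  0111001

Answer: 0111001 (57)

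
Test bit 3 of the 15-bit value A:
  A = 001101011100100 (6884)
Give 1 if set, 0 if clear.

Bit 3 is the 4th from the right.
  001101011100100
             ^
That bit is 0.

Answer: 0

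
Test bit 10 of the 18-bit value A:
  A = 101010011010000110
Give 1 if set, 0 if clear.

Bit 10 is the 11th from the right.
  101010011010000110
         ^
That bit is 1.

Answer: 1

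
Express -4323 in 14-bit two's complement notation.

1. Binary of +4323:  01000011100011
2. Invert bits:     10111100011100
3. Add 1:           10111100011101

Answer: 10111100011101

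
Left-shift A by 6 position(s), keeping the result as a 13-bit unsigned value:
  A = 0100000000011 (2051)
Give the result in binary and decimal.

Shift left by 6: drop the top 6 bit(s), append 6 zero(s) on the right.
  0100000000011  ->  discard [010000], keep [0000011], append 000000
= 0000011000000

Answer: 0000011000000 (192)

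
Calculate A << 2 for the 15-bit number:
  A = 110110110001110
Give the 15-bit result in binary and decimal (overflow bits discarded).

Shift left by 2: drop the top 2 bit(s), append 2 zero(s) on the right.
  110110110001110  ->  discard [11], keep [0110110001110], append 00
= 011011000111000

Answer: 011011000111000 (13880)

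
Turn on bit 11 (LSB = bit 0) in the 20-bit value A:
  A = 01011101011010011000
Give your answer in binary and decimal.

Mask = 1 << 11 = 00000000100000000000
Bit 11 of A is 0, so OR-ing with the mask flips it to 1.
  01011101011010011000
| 00000000100000000000
----------------------
  01011101111010011000

Answer: 01011101111010011000 (384664)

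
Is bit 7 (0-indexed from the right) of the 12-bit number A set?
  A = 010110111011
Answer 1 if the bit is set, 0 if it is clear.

Bit 7 is the 8th from the right.
  010110111011
      ^
That bit is 1.

Answer: 1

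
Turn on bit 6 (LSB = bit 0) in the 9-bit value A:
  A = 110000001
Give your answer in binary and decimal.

Mask = 1 << 6 = 001000000
Bit 6 of A is 0, so OR-ing with the mask flips it to 1.
  110000001
| 001000000
-----------
  111000001

Answer: 111000001 (449)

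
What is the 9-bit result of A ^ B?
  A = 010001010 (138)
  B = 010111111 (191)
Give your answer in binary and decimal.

Apply ^ to each column (1 where bits differ):
  010001010
^ 010111111
-----------
  000110101

Answer: 000110101 (53)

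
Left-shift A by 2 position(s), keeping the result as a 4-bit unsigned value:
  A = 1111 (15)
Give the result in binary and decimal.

Shift left by 2: drop the top 2 bit(s), append 2 zero(s) on the right.
  1111  ->  discard [11], keep [11], append 00
= 1100

Answer: 1100 (12)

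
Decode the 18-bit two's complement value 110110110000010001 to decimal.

MSB is 1, so the value is negative. Find the magnitude:
1. Invert bits:  001001001111101110
2. Add 1:        001001001111101111  = 37871
3. Apply sign:   -37871

Answer: -37871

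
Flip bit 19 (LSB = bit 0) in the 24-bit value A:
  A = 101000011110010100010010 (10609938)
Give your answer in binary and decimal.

Mask = 1 << 19 = 000010000000000000000000
Bit 19 of A is 0; XOR with the mask flips it to 1.
  101000011110010100010010
^ 000010000000000000000000
--------------------------
  101010011110010100010010

Answer: 101010011110010100010010 (11134226)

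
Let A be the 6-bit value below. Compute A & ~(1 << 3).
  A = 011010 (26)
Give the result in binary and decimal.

Mask = ~(1 << 3) = 110111
Bit 3 of A is 1, so AND-ing with the mask clears it to 0.
  011010
& 110111
--------
  010010

Answer: 010010 (18)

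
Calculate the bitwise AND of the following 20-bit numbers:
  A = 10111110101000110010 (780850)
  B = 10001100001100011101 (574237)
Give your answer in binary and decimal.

Apply & to each column (1 only where both bits are 1):
  10111110101000110010
& 10001100001100011101
----------------------
  10001100001000010000

Answer: 10001100001000010000 (573968)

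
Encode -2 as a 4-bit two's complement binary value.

1. Binary of +2:  0010
2. Invert bits:     1101
3. Add 1:           1110

Answer: 1110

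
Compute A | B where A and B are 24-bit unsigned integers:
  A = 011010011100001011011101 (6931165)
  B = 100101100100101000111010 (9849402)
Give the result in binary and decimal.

Apply | to each column (1 where either bit is 1):
  011010011100001011011101
| 100101100100101000111010
--------------------------
  111111111100101011111111

Answer: 111111111100101011111111 (16763647)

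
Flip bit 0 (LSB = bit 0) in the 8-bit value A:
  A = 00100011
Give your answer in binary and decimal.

Mask = 1 << 0 = 00000001
Bit 0 of A is 1; XOR with the mask flips it to 0.
  00100011
^ 00000001
----------
  00100010

Answer: 00100010 (34)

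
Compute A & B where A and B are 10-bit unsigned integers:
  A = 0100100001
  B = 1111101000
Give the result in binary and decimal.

Apply & to each column (1 only where both bits are 1):
  0100100001
& 1111101000
------------
  0100100000

Answer: 0100100000 (288)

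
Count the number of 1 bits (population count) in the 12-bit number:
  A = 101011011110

101011011110
1-bits at positions (from bit 0 = LSB): 1, 2, 3, 4, 6, 7, 9, 11
Count = 8

Answer: 8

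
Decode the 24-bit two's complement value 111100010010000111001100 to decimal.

MSB is 1, so the value is negative. Find the magnitude:
1. Invert bits:  000011101101111000110011
2. Add 1:        000011101101111000110100  = 974388
3. Apply sign:   -974388

Answer: -974388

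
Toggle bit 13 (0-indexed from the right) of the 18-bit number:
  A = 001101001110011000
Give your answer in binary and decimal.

Mask = 1 << 13 = 000010000000000000
Bit 13 of A is 0; XOR with the mask flips it to 1.
  001101001110011000
^ 000010000000000000
--------------------
  001111001110011000

Answer: 001111001110011000 (62360)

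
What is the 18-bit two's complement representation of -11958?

1. Binary of +11958:  000010111010110110
2. Invert bits:     111101000101001001
3. Add 1:           111101000101001010

Answer: 111101000101001010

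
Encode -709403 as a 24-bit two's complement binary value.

1. Binary of +709403:  000010101101001100011011
2. Invert bits:     111101010010110011100100
3. Add 1:           111101010010110011100101

Answer: 111101010010110011100101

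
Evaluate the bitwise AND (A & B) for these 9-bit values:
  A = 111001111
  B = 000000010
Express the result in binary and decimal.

Apply & to each column (1 only where both bits are 1):
  111001111
& 000000010
-----------
  000000010

Answer: 000000010 (2)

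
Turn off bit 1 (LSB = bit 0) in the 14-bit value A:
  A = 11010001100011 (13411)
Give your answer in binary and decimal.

Mask = ~(1 << 1) = 11111111111101
Bit 1 of A is 1, so AND-ing with the mask clears it to 0.
  11010001100011
& 11111111111101
----------------
  11010001100001

Answer: 11010001100001 (13409)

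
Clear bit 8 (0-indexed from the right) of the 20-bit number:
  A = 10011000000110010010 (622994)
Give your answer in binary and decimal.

Mask = ~(1 << 8) = 11111111111011111111
Bit 8 of A is 1, so AND-ing with the mask clears it to 0.
  10011000000110010010
& 11111111111011111111
----------------------
  10011000000010010010

Answer: 10011000000010010010 (622738)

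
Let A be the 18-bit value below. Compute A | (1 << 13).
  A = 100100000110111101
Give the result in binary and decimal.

Mask = 1 << 13 = 000010000000000000
Bit 13 of A is 0, so OR-ing with the mask flips it to 1.
  100100000110111101
| 000010000000000000
--------------------
  100110000110111101

Answer: 100110000110111101 (156093)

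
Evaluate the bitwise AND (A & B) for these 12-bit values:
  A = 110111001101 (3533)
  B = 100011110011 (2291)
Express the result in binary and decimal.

Apply & to each column (1 only where both bits are 1):
  110111001101
& 100011110011
--------------
  100011000001

Answer: 100011000001 (2241)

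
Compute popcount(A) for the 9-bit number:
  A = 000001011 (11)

000001011
1-bits at positions (from bit 0 = LSB): 0, 1, 3
Count = 3

Answer: 3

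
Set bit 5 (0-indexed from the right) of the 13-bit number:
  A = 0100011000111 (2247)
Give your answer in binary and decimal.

Mask = 1 << 5 = 0000000100000
Bit 5 of A is 0, so OR-ing with the mask flips it to 1.
  0100011000111
| 0000000100000
---------------
  0100011100111

Answer: 0100011100111 (2279)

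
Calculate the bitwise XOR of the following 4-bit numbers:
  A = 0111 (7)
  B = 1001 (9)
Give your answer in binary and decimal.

Apply ^ to each column (1 where bits differ):
  0111
^ 1001
------
  1110

Answer: 1110 (14)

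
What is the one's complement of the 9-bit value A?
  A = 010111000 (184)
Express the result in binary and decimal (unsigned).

Flip each bit (0->1, 1->0):
  010111000
  101000111

Answer: 101000111 (327)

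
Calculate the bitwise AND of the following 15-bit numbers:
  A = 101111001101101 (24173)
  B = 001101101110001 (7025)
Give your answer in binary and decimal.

Apply & to each column (1 only where both bits are 1):
  101111001101101
& 001101101110001
-----------------
  001101001100001

Answer: 001101001100001 (6753)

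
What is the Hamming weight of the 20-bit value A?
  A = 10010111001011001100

10010111001011001100
1-bits at positions (from bit 0 = LSB): 2, 3, 6, 7, 9, 12, 13, 14, 16, 19
Count = 10

Answer: 10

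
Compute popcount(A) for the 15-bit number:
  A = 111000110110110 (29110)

111000110110110
1-bits at positions (from bit 0 = LSB): 1, 2, 4, 5, 7, 8, 12, 13, 14
Count = 9

Answer: 9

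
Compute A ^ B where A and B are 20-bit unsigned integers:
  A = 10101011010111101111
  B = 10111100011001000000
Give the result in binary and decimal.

Apply ^ to each column (1 where bits differ):
  10101011010111101111
^ 10111100011001000000
----------------------
  00010111001110101111

Answer: 00010111001110101111 (95151)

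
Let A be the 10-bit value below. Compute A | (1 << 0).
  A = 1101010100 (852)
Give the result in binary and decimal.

Mask = 1 << 0 = 0000000001
Bit 0 of A is 0, so OR-ing with the mask flips it to 1.
  1101010100
| 0000000001
------------
  1101010101

Answer: 1101010101 (853)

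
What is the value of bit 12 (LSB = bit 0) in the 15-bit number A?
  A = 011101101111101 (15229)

Bit 12 is the 13th from the right.
  011101101111101
    ^
That bit is 1.

Answer: 1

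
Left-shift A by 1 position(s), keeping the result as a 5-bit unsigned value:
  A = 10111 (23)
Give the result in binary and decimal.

Shift left by 1: drop the top 1 bit(s), append 1 zero(s) on the right.
  10111  ->  discard [1], keep [0111], append 0
= 01110

Answer: 01110 (14)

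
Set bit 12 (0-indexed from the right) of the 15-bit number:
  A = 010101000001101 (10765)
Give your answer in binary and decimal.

Mask = 1 << 12 = 001000000000000
Bit 12 of A is 0, so OR-ing with the mask flips it to 1.
  010101000001101
| 001000000000000
-----------------
  011101000001101

Answer: 011101000001101 (14861)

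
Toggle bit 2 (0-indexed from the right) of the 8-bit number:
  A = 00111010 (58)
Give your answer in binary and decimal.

Mask = 1 << 2 = 00000100
Bit 2 of A is 0; XOR with the mask flips it to 1.
  00111010
^ 00000100
----------
  00111110

Answer: 00111110 (62)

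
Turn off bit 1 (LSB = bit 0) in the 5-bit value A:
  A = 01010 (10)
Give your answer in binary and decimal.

Mask = ~(1 << 1) = 11101
Bit 1 of A is 1, so AND-ing with the mask clears it to 0.
  01010
& 11101
-------
  01000

Answer: 01000 (8)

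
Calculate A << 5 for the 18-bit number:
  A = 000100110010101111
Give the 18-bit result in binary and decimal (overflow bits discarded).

Shift left by 5: drop the top 5 bit(s), append 5 zero(s) on the right.
  000100110010101111  ->  discard [00010], keep [0110010101111], append 00000
= 011001010111100000

Answer: 011001010111100000 (103904)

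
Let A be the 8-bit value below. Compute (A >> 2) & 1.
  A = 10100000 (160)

Bit 2 is the 3rd from the right.
  10100000
       ^
That bit is 0.

Answer: 0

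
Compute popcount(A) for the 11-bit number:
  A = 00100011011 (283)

00100011011
1-bits at positions (from bit 0 = LSB): 0, 1, 3, 4, 8
Count = 5

Answer: 5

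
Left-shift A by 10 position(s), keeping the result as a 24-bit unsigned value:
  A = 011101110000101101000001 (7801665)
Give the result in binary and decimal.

Shift left by 10: drop the top 10 bit(s), append 10 zero(s) on the right.
  011101110000101101000001  ->  discard [0111011100], keep [00101101000001], append 0000000000
= 001011010000010000000000

Answer: 001011010000010000000000 (2950144)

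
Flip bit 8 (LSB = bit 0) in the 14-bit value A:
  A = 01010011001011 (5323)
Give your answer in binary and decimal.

Mask = 1 << 8 = 00000100000000
Bit 8 of A is 0; XOR with the mask flips it to 1.
  01010011001011
^ 00000100000000
----------------
  01010111001011

Answer: 01010111001011 (5579)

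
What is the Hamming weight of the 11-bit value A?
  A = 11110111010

11110111010
1-bits at positions (from bit 0 = LSB): 1, 3, 4, 5, 7, 8, 9, 10
Count = 8

Answer: 8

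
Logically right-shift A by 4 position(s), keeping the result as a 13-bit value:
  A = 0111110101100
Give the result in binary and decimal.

Logical shift right by 4: drop the bottom 4 bit(s), prepend 4 zero(s) on the left.
  0111110101100  ->  keep [011111010], discard [1100], prepend 0000
= 0000011111010

Answer: 0000011111010 (250)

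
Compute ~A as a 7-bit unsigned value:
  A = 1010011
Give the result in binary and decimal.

Flip each bit (0->1, 1->0):
  1010011
  0101100

Answer: 0101100 (44)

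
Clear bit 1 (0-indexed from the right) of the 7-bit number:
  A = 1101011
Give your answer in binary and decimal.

Mask = ~(1 << 1) = 1111101
Bit 1 of A is 1, so AND-ing with the mask clears it to 0.
  1101011
& 1111101
---------
  1101001

Answer: 1101001 (105)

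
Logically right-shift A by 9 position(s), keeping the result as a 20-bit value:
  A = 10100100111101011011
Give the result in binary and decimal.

Logical shift right by 9: drop the bottom 9 bit(s), prepend 9 zero(s) on the left.
  10100100111101011011  ->  keep [10100100111], discard [101011011], prepend 000000000
= 00000000010100100111

Answer: 00000000010100100111 (1319)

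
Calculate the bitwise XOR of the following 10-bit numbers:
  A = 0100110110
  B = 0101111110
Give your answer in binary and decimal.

Apply ^ to each column (1 where bits differ):
  0100110110
^ 0101111110
------------
  0001001000

Answer: 0001001000 (72)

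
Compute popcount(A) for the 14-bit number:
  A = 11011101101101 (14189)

11011101101101
1-bits at positions (from bit 0 = LSB): 0, 2, 3, 5, 6, 8, 9, 10, 12, 13
Count = 10

Answer: 10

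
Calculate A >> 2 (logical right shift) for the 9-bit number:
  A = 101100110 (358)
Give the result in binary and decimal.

Logical shift right by 2: drop the bottom 2 bit(s), prepend 2 zero(s) on the left.
  101100110  ->  keep [1011001], discard [10], prepend 00
= 001011001

Answer: 001011001 (89)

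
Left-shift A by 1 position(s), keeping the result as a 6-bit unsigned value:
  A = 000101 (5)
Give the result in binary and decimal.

Shift left by 1: drop the top 1 bit(s), append 1 zero(s) on the right.
  000101  ->  discard [0], keep [00101], append 0
= 001010

Answer: 001010 (10)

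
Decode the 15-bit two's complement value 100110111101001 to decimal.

MSB is 1, so the value is negative. Find the magnitude:
1. Invert bits:  011001000010110
2. Add 1:        011001000010111  = 12823
3. Apply sign:   -12823

Answer: -12823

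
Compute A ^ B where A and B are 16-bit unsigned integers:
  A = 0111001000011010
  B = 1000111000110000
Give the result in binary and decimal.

Apply ^ to each column (1 where bits differ):
  0111001000011010
^ 1000111000110000
------------------
  1111110000101010

Answer: 1111110000101010 (64554)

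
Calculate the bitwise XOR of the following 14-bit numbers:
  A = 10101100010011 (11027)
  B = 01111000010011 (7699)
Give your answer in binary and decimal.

Apply ^ to each column (1 where bits differ):
  10101100010011
^ 01111000010011
----------------
  11010100000000

Answer: 11010100000000 (13568)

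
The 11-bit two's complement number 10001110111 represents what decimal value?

MSB is 1, so the value is negative. Find the magnitude:
1. Invert bits:  01110001000
2. Add 1:        01110001001  = 905
3. Apply sign:   -905

Answer: -905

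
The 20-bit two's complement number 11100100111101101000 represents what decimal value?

MSB is 1, so the value is negative. Find the magnitude:
1. Invert bits:  00011011000010010111
2. Add 1:        00011011000010011000  = 110744
3. Apply sign:   -110744

Answer: -110744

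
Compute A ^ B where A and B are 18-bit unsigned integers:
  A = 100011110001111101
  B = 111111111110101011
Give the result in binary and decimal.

Apply ^ to each column (1 where bits differ):
  100011110001111101
^ 111111111110101011
--------------------
  011100001111010110

Answer: 011100001111010110 (115670)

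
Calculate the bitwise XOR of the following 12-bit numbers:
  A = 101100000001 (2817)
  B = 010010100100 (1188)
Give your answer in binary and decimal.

Apply ^ to each column (1 where bits differ):
  101100000001
^ 010010100100
--------------
  111110100101

Answer: 111110100101 (4005)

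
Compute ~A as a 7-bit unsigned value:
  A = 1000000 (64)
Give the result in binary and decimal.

Flip each bit (0->1, 1->0):
  1000000
  0111111

Answer: 0111111 (63)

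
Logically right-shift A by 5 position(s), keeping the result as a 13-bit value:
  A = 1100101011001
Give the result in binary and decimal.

Logical shift right by 5: drop the bottom 5 bit(s), prepend 5 zero(s) on the left.
  1100101011001  ->  keep [11001010], discard [11001], prepend 00000
= 0000011001010

Answer: 0000011001010 (202)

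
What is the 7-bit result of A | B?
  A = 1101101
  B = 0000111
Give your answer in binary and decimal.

Apply | to each column (1 where either bit is 1):
  1101101
| 0000111
---------
  1101111

Answer: 1101111 (111)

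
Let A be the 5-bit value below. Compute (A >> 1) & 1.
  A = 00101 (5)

Bit 1 is the 2nd from the right.
  00101
     ^
That bit is 0.

Answer: 0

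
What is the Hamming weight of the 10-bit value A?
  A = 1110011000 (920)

1110011000
1-bits at positions (from bit 0 = LSB): 3, 4, 7, 8, 9
Count = 5

Answer: 5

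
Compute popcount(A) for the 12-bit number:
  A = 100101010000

100101010000
1-bits at positions (from bit 0 = LSB): 4, 6, 8, 11
Count = 4

Answer: 4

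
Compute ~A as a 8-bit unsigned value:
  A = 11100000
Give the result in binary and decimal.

Flip each bit (0->1, 1->0):
  11100000
  00011111

Answer: 00011111 (31)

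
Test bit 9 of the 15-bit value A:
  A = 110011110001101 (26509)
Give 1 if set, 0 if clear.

Bit 9 is the 10th from the right.
  110011110001101
       ^
That bit is 1.

Answer: 1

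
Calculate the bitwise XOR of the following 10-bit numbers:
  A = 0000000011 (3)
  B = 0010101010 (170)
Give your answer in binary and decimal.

Apply ^ to each column (1 where bits differ):
  0000000011
^ 0010101010
------------
  0010101001

Answer: 0010101001 (169)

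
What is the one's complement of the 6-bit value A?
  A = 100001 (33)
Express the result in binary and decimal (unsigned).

Flip each bit (0->1, 1->0):
  100001
  011110

Answer: 011110 (30)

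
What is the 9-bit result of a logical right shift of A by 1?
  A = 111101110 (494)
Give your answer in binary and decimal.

Logical shift right by 1: drop the bottom 1 bit(s), prepend 1 zero(s) on the left.
  111101110  ->  keep [11110111], discard [0], prepend 0
= 011110111

Answer: 011110111 (247)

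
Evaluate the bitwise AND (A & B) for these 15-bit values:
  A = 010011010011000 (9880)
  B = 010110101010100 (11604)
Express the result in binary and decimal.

Apply & to each column (1 only where both bits are 1):
  010011010011000
& 010110101010100
-----------------
  010010000010000

Answer: 010010000010000 (9232)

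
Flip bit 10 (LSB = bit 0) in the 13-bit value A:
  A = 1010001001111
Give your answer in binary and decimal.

Mask = 1 << 10 = 0010000000000
Bit 10 of A is 1; XOR with the mask flips it to 0.
  1010001001111
^ 0010000000000
---------------
  1000001001111

Answer: 1000001001111 (4175)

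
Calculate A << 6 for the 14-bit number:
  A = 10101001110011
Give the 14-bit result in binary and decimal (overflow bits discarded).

Shift left by 6: drop the top 6 bit(s), append 6 zero(s) on the right.
  10101001110011  ->  discard [101010], keep [01110011], append 000000
= 01110011000000

Answer: 01110011000000 (7360)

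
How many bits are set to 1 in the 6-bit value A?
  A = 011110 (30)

011110
1-bits at positions (from bit 0 = LSB): 1, 2, 3, 4
Count = 4

Answer: 4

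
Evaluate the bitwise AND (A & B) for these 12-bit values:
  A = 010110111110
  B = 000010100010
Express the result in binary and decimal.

Apply & to each column (1 only where both bits are 1):
  010110111110
& 000010100010
--------------
  000010100010

Answer: 000010100010 (162)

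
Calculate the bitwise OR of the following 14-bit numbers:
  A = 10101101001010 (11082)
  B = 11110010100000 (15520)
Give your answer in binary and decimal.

Apply | to each column (1 where either bit is 1):
  10101101001010
| 11110010100000
----------------
  11111111101010

Answer: 11111111101010 (16362)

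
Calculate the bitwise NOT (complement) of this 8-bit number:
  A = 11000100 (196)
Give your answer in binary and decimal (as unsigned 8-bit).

Flip each bit (0->1, 1->0):
  11000100
  00111011

Answer: 00111011 (59)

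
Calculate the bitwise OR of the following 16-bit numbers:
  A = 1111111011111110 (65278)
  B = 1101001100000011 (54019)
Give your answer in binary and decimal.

Apply | to each column (1 where either bit is 1):
  1111111011111110
| 1101001100000011
------------------
  1111111111111111

Answer: 1111111111111111 (65535)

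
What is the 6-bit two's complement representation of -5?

1. Binary of +5:  000101
2. Invert bits:     111010
3. Add 1:           111011

Answer: 111011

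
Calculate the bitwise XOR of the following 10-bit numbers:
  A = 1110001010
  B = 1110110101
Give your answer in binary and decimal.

Apply ^ to each column (1 where bits differ):
  1110001010
^ 1110110101
------------
  0000111111

Answer: 0000111111 (63)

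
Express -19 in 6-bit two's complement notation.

1. Binary of +19:  010011
2. Invert bits:     101100
3. Add 1:           101101

Answer: 101101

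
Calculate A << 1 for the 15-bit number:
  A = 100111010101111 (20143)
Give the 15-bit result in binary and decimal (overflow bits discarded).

Shift left by 1: drop the top 1 bit(s), append 1 zero(s) on the right.
  100111010101111  ->  discard [1], keep [00111010101111], append 0
= 001110101011110

Answer: 001110101011110 (7518)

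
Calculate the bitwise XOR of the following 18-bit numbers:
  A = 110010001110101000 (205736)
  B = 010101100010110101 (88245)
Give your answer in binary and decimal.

Apply ^ to each column (1 where bits differ):
  110010001110101000
^ 010101100010110101
--------------------
  100111101100011101

Answer: 100111101100011101 (162589)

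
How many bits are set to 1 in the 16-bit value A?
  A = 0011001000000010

0011001000000010
1-bits at positions (from bit 0 = LSB): 1, 9, 12, 13
Count = 4

Answer: 4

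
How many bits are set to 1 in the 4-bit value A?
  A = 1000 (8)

1000
1-bits at positions (from bit 0 = LSB): 3
Count = 1

Answer: 1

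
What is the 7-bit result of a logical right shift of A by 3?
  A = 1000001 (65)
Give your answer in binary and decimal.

Logical shift right by 3: drop the bottom 3 bit(s), prepend 3 zero(s) on the left.
  1000001  ->  keep [1000], discard [001], prepend 000
= 0001000

Answer: 0001000 (8)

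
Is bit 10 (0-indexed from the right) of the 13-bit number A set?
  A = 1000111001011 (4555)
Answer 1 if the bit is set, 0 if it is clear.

Bit 10 is the 11th from the right.
  1000111001011
    ^
That bit is 0.

Answer: 0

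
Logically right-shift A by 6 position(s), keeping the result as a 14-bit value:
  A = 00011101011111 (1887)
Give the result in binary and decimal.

Logical shift right by 6: drop the bottom 6 bit(s), prepend 6 zero(s) on the left.
  00011101011111  ->  keep [00011101], discard [011111], prepend 000000
= 00000000011101

Answer: 00000000011101 (29)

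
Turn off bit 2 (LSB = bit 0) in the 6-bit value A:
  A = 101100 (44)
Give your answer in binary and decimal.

Mask = ~(1 << 2) = 111011
Bit 2 of A is 1, so AND-ing with the mask clears it to 0.
  101100
& 111011
--------
  101000

Answer: 101000 (40)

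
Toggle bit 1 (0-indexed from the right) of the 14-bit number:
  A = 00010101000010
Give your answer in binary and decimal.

Mask = 1 << 1 = 00000000000010
Bit 1 of A is 1; XOR with the mask flips it to 0.
  00010101000010
^ 00000000000010
----------------
  00010101000000

Answer: 00010101000000 (1344)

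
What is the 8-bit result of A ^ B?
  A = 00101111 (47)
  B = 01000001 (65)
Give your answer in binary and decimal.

Apply ^ to each column (1 where bits differ):
  00101111
^ 01000001
----------
  01101110

Answer: 01101110 (110)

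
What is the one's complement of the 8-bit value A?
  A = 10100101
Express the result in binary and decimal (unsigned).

Flip each bit (0->1, 1->0):
  10100101
  01011010

Answer: 01011010 (90)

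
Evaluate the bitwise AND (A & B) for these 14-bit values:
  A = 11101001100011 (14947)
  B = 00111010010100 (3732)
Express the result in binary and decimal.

Apply & to each column (1 only where both bits are 1):
  11101001100011
& 00111010010100
----------------
  00101000000000

Answer: 00101000000000 (2560)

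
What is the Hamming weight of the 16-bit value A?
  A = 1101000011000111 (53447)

1101000011000111
1-bits at positions (from bit 0 = LSB): 0, 1, 2, 6, 7, 12, 14, 15
Count = 8

Answer: 8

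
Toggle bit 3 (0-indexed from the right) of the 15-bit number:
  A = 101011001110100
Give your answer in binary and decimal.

Mask = 1 << 3 = 000000000001000
Bit 3 of A is 0; XOR with the mask flips it to 1.
  101011001110100
^ 000000000001000
-----------------
  101011001111100

Answer: 101011001111100 (22140)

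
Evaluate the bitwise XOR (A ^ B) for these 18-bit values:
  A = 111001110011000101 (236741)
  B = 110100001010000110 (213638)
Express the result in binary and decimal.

Apply ^ to each column (1 where bits differ):
  111001110011000101
^ 110100001010000110
--------------------
  001101111001000011

Answer: 001101111001000011 (56899)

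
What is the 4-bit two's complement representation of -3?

1. Binary of +3:  0011
2. Invert bits:     1100
3. Add 1:           1101

Answer: 1101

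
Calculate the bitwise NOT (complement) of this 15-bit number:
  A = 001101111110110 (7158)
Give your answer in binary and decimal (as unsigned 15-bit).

Flip each bit (0->1, 1->0):
  001101111110110
  110010000001001

Answer: 110010000001001 (25609)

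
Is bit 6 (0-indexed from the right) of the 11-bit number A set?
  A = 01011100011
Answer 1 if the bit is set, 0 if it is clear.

Bit 6 is the 7th from the right.
  01011100011
      ^
That bit is 1.

Answer: 1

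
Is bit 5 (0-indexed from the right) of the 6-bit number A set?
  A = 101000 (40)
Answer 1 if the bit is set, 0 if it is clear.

Bit 5 is the 6th from the right.
  101000
  ^
That bit is 1.

Answer: 1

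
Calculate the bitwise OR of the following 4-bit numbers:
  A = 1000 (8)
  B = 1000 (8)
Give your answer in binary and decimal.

Apply | to each column (1 where either bit is 1):
  1000
| 1000
------
  1000

Answer: 1000 (8)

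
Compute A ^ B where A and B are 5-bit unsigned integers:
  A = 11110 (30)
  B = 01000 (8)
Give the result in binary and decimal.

Apply ^ to each column (1 where bits differ):
  11110
^ 01000
-------
  10110

Answer: 10110 (22)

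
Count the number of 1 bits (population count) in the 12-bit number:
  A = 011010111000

011010111000
1-bits at positions (from bit 0 = LSB): 3, 4, 5, 7, 9, 10
Count = 6

Answer: 6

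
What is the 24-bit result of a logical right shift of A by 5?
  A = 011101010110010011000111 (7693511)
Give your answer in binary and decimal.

Logical shift right by 5: drop the bottom 5 bit(s), prepend 5 zero(s) on the left.
  011101010110010011000111  ->  keep [0111010101100100110], discard [00111], prepend 00000
= 000000111010101100100110

Answer: 000000111010101100100110 (240422)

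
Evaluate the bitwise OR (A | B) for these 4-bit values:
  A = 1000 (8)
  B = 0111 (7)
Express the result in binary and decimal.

Apply | to each column (1 where either bit is 1):
  1000
| 0111
------
  1111

Answer: 1111 (15)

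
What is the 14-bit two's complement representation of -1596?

1. Binary of +1596:  00011000111100
2. Invert bits:     11100111000011
3. Add 1:           11100111000100

Answer: 11100111000100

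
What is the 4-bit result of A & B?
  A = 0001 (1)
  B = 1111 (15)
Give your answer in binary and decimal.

Apply & to each column (1 only where both bits are 1):
  0001
& 1111
------
  0001

Answer: 0001 (1)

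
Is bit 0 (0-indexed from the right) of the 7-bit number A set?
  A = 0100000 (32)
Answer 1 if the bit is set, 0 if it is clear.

Bit 0 is the 1st from the right.
  0100000
        ^
That bit is 0.

Answer: 0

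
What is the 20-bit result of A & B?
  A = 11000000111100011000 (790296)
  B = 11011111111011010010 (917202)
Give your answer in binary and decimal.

Apply & to each column (1 only where both bits are 1):
  11000000111100011000
& 11011111111011010010
----------------------
  11000000111000010000

Answer: 11000000111000010000 (790032)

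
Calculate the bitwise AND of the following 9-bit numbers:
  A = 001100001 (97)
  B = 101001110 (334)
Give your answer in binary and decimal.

Apply & to each column (1 only where both bits are 1):
  001100001
& 101001110
-----------
  001000000

Answer: 001000000 (64)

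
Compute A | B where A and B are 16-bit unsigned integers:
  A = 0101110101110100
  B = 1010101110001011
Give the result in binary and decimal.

Apply | to each column (1 where either bit is 1):
  0101110101110100
| 1010101110001011
------------------
  1111111111111111

Answer: 1111111111111111 (65535)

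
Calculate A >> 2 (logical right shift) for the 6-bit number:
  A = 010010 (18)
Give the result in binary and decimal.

Logical shift right by 2: drop the bottom 2 bit(s), prepend 2 zero(s) on the left.
  010010  ->  keep [0100], discard [10], prepend 00
= 000100

Answer: 000100 (4)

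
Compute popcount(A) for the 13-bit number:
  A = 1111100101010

1111100101010
1-bits at positions (from bit 0 = LSB): 1, 3, 5, 8, 9, 10, 11, 12
Count = 8

Answer: 8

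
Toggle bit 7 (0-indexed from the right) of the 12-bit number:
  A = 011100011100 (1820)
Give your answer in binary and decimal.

Mask = 1 << 7 = 000010000000
Bit 7 of A is 0; XOR with the mask flips it to 1.
  011100011100
^ 000010000000
--------------
  011110011100

Answer: 011110011100 (1948)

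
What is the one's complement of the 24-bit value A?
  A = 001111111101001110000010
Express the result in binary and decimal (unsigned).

Flip each bit (0->1, 1->0):
  001111111101001110000010
  110000000010110001111101

Answer: 110000000010110001111101 (12594301)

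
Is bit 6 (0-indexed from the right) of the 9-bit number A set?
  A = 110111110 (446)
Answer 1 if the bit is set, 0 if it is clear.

Bit 6 is the 7th from the right.
  110111110
    ^
That bit is 0.

Answer: 0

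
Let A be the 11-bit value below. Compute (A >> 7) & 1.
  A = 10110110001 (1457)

Bit 7 is the 8th from the right.
  10110110001
     ^
That bit is 1.

Answer: 1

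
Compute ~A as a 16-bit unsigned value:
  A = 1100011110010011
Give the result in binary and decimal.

Flip each bit (0->1, 1->0):
  1100011110010011
  0011100001101100

Answer: 0011100001101100 (14444)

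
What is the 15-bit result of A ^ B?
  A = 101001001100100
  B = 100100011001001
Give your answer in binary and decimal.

Apply ^ to each column (1 where bits differ):
  101001001100100
^ 100100011001001
-----------------
  001101010101101

Answer: 001101010101101 (6829)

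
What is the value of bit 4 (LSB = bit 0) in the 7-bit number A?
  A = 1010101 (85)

Bit 4 is the 5th from the right.
  1010101
    ^
That bit is 1.

Answer: 1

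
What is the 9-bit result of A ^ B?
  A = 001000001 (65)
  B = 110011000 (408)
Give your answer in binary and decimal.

Apply ^ to each column (1 where bits differ):
  001000001
^ 110011000
-----------
  111011001

Answer: 111011001 (473)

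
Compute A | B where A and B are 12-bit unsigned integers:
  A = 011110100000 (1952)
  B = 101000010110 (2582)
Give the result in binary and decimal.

Apply | to each column (1 where either bit is 1):
  011110100000
| 101000010110
--------------
  111110110110

Answer: 111110110110 (4022)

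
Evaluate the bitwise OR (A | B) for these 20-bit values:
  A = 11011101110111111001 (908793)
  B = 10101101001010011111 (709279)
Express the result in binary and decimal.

Apply | to each column (1 where either bit is 1):
  11011101110111111001
| 10101101001010011111
----------------------
  11111101111111111111

Answer: 11111101111111111111 (1040383)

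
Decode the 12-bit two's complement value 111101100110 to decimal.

MSB is 1, so the value is negative. Find the magnitude:
1. Invert bits:  000010011001
2. Add 1:        000010011010  = 154
3. Apply sign:   -154

Answer: -154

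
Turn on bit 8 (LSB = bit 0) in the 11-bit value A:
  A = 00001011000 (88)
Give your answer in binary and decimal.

Mask = 1 << 8 = 00100000000
Bit 8 of A is 0, so OR-ing with the mask flips it to 1.
  00001011000
| 00100000000
-------------
  00101011000

Answer: 00101011000 (344)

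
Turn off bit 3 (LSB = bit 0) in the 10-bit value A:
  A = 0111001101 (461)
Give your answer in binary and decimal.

Mask = ~(1 << 3) = 1111110111
Bit 3 of A is 1, so AND-ing with the mask clears it to 0.
  0111001101
& 1111110111
------------
  0111000101

Answer: 0111000101 (453)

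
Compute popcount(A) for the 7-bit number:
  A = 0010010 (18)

0010010
1-bits at positions (from bit 0 = LSB): 1, 4
Count = 2

Answer: 2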